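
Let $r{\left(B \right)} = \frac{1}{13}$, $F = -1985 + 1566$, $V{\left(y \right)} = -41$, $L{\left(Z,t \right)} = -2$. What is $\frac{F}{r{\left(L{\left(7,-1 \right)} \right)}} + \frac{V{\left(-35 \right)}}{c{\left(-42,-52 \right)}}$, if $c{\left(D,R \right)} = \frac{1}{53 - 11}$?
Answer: $-7169$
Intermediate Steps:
$F = -419$
$c{\left(D,R \right)} = \frac{1}{42}$
$r{\left(B \right)} = \frac{1}{13}$
$\frac{F}{r{\left(L{\left(7,-1 \right)} \right)}} + \frac{V{\left(-35 \right)}}{c{\left(-42,-52 \right)}} = - 419 \frac{1}{\frac{1}{13}} - 41 \frac{1}{\frac{1}{42}} = \left(-419\right) 13 - 1722 = -5447 - 1722 = -7169$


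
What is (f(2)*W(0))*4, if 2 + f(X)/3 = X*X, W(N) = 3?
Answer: 72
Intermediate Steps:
f(X) = -6 + 3*X² (f(X) = -6 + 3*(X*X) = -6 + 3*X²)
(f(2)*W(0))*4 = ((-6 + 3*2²)*3)*4 = ((-6 + 3*4)*3)*4 = ((-6 + 12)*3)*4 = (6*3)*4 = 18*4 = 72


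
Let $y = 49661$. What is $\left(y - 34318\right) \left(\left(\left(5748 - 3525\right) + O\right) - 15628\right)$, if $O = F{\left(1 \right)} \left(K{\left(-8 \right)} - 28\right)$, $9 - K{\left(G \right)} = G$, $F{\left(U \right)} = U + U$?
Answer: $-206010461$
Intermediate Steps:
$F{\left(U \right)} = 2 U$
$K{\left(G \right)} = 9 - G$
$O = -22$ ($O = 2 \cdot 1 \left(\left(9 - -8\right) - 28\right) = 2 \left(\left(9 + 8\right) - 28\right) = 2 \left(17 - 28\right) = 2 \left(-11\right) = -22$)
$\left(y - 34318\right) \left(\left(\left(5748 - 3525\right) + O\right) - 15628\right) = \left(49661 - 34318\right) \left(\left(\left(5748 - 3525\right) - 22\right) - 15628\right) = 15343 \left(\left(2223 - 22\right) - 15628\right) = 15343 \left(2201 - 15628\right) = 15343 \left(-13427\right) = -206010461$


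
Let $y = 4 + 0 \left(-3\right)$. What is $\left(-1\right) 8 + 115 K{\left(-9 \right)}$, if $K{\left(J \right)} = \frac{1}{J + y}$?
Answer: $-31$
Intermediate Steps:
$y = 4$ ($y = 4 + 0 = 4$)
$K{\left(J \right)} = \frac{1}{4 + J}$ ($K{\left(J \right)} = \frac{1}{J + 4} = \frac{1}{4 + J}$)
$\left(-1\right) 8 + 115 K{\left(-9 \right)} = \left(-1\right) 8 + \frac{115}{4 - 9} = -8 + \frac{115}{-5} = -8 + 115 \left(- \frac{1}{5}\right) = -8 - 23 = -31$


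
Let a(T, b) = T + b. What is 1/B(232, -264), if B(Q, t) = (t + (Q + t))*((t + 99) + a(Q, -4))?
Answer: -1/18648 ≈ -5.3625e-5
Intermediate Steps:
B(Q, t) = (Q + 2*t)*(95 + Q + t) (B(Q, t) = (t + (Q + t))*((t + 99) + (Q - 4)) = (Q + 2*t)*((99 + t) + (-4 + Q)) = (Q + 2*t)*(95 + Q + t))
1/B(232, -264) = 1/(232² + 2*(-264)² + 95*232 + 190*(-264) + 3*232*(-264)) = 1/(53824 + 2*69696 + 22040 - 50160 - 183744) = 1/(53824 + 139392 + 22040 - 50160 - 183744) = 1/(-18648) = -1/18648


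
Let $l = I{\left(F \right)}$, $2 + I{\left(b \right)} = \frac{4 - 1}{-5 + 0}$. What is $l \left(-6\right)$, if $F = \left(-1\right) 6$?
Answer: $\frac{78}{5} \approx 15.6$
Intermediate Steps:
$F = -6$
$I{\left(b \right)} = - \frac{13}{5}$ ($I{\left(b \right)} = -2 + \frac{4 - 1}{-5 + 0} = -2 + \frac{3}{-5} = -2 + 3 \left(- \frac{1}{5}\right) = -2 - \frac{3}{5} = - \frac{13}{5}$)
$l = - \frac{13}{5} \approx -2.6$
$l \left(-6\right) = \left(- \frac{13}{5}\right) \left(-6\right) = \frac{78}{5}$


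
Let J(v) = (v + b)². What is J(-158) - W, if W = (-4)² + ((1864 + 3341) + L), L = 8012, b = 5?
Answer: 10176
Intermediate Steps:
J(v) = (5 + v)² (J(v) = (v + 5)² = (5 + v)²)
W = 13233 (W = (-4)² + ((1864 + 3341) + 8012) = 16 + (5205 + 8012) = 16 + 13217 = 13233)
J(-158) - W = (5 - 158)² - 1*13233 = (-153)² - 13233 = 23409 - 13233 = 10176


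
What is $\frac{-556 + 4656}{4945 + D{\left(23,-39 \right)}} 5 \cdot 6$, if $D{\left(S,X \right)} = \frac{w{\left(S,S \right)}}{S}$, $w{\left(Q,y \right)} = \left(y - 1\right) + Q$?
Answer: $\frac{141450}{5689} \approx 24.864$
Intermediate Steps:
$w{\left(Q,y \right)} = -1 + Q + y$ ($w{\left(Q,y \right)} = \left(-1 + y\right) + Q = -1 + Q + y$)
$D{\left(S,X \right)} = \frac{-1 + 2 S}{S}$ ($D{\left(S,X \right)} = \frac{-1 + S + S}{S} = \frac{-1 + 2 S}{S}$)
$\frac{-556 + 4656}{4945 + D{\left(23,-39 \right)}} 5 \cdot 6 = \frac{-556 + 4656}{4945 + \left(2 - \frac{1}{23}\right)} 5 \cdot 6 = \frac{4100}{4945 + \left(2 - \frac{1}{23}\right)} 30 = \frac{4100}{4945 + \frac{45}{23}} \cdot 30 = \frac{4100}{\frac{113780}{23}} \cdot 30 = 4100 \cdot \frac{23}{113780} \cdot 30 = \frac{4715}{5689} \cdot 30 = \frac{141450}{5689}$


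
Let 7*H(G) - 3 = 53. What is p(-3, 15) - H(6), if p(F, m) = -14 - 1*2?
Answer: -24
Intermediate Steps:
p(F, m) = -16 (p(F, m) = -14 - 2 = -16)
H(G) = 8 (H(G) = 3/7 + (1/7)*53 = 3/7 + 53/7 = 8)
p(-3, 15) - H(6) = -16 - 1*8 = -16 - 8 = -24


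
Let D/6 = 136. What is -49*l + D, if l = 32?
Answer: -752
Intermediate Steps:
D = 816 (D = 6*136 = 816)
-49*l + D = -49*32 + 816 = -1568 + 816 = -752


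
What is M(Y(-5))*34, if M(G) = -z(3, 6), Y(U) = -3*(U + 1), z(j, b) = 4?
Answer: -136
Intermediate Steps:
Y(U) = -3 - 3*U (Y(U) = -3*(1 + U) = -3 - 3*U)
M(G) = -4 (M(G) = -1*4 = -4)
M(Y(-5))*34 = -4*34 = -136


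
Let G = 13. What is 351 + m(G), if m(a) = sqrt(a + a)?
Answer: 351 + sqrt(26) ≈ 356.10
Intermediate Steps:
m(a) = sqrt(2)*sqrt(a) (m(a) = sqrt(2*a) = sqrt(2)*sqrt(a))
351 + m(G) = 351 + sqrt(2)*sqrt(13) = 351 + sqrt(26)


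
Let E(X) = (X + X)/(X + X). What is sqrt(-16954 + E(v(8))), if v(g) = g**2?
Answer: I*sqrt(16953) ≈ 130.2*I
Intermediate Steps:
E(X) = 1 (E(X) = (2*X)/((2*X)) = (2*X)*(1/(2*X)) = 1)
sqrt(-16954 + E(v(8))) = sqrt(-16954 + 1) = sqrt(-16953) = I*sqrt(16953)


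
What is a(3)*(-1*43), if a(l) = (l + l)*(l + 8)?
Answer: -2838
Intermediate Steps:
a(l) = 2*l*(8 + l) (a(l) = (2*l)*(8 + l) = 2*l*(8 + l))
a(3)*(-1*43) = (2*3*(8 + 3))*(-1*43) = (2*3*11)*(-43) = 66*(-43) = -2838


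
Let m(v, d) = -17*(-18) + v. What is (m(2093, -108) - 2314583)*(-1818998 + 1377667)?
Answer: 1020438476904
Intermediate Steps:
m(v, d) = 306 + v
(m(2093, -108) - 2314583)*(-1818998 + 1377667) = ((306 + 2093) - 2314583)*(-1818998 + 1377667) = (2399 - 2314583)*(-441331) = -2312184*(-441331) = 1020438476904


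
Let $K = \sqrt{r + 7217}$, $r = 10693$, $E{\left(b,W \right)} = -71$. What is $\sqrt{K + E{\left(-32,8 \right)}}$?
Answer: $\sqrt{-71 + 3 \sqrt{1990}} \approx 7.9264$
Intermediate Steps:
$K = 3 \sqrt{1990}$ ($K = \sqrt{10693 + 7217} = \sqrt{17910} = 3 \sqrt{1990} \approx 133.83$)
$\sqrt{K + E{\left(-32,8 \right)}} = \sqrt{3 \sqrt{1990} - 71} = \sqrt{-71 + 3 \sqrt{1990}}$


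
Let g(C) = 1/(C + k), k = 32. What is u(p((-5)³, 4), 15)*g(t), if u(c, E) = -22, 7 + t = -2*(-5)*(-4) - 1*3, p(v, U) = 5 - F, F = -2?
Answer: 11/9 ≈ 1.2222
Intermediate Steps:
p(v, U) = 7 (p(v, U) = 5 - 1*(-2) = 5 + 2 = 7)
t = -50 (t = -7 + (-2*(-5)*(-4) - 1*3) = -7 + (10*(-4) - 3) = -7 + (-40 - 3) = -7 - 43 = -50)
g(C) = 1/(32 + C) (g(C) = 1/(C + 32) = 1/(32 + C))
u(p((-5)³, 4), 15)*g(t) = -22/(32 - 50) = -22/(-18) = -22*(-1/18) = 11/9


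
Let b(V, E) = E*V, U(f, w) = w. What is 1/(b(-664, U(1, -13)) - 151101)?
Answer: -1/142469 ≈ -7.0191e-6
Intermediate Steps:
1/(b(-664, U(1, -13)) - 151101) = 1/(-13*(-664) - 151101) = 1/(8632 - 151101) = 1/(-142469) = -1/142469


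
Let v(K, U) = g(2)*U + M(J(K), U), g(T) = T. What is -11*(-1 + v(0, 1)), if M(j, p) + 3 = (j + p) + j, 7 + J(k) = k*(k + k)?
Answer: 165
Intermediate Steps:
J(k) = -7 + 2*k² (J(k) = -7 + k*(k + k) = -7 + k*(2*k) = -7 + 2*k²)
M(j, p) = -3 + p + 2*j (M(j, p) = -3 + ((j + p) + j) = -3 + (p + 2*j) = -3 + p + 2*j)
v(K, U) = -17 + 3*U + 4*K² (v(K, U) = 2*U + (-3 + U + 2*(-7 + 2*K²)) = 2*U + (-3 + U + (-14 + 4*K²)) = 2*U + (-17 + U + 4*K²) = -17 + 3*U + 4*K²)
-11*(-1 + v(0, 1)) = -11*(-1 + (-17 + 3*1 + 4*0²)) = -11*(-1 + (-17 + 3 + 4*0)) = -11*(-1 + (-17 + 3 + 0)) = -11*(-1 - 14) = -11*(-15) = 165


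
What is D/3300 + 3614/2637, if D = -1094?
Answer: 1506887/1450350 ≈ 1.0390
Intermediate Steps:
D/3300 + 3614/2637 = -1094/3300 + 3614/2637 = -1094*1/3300 + 3614*(1/2637) = -547/1650 + 3614/2637 = 1506887/1450350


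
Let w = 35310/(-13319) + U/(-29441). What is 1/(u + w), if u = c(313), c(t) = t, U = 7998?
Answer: 392124679/121588937455 ≈ 0.0032250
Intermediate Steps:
w = -1146087072/392124679 (w = 35310/(-13319) + 7998/(-29441) = 35310*(-1/13319) + 7998*(-1/29441) = -35310/13319 - 7998/29441 = -1146087072/392124679 ≈ -2.9228)
u = 313
1/(u + w) = 1/(313 - 1146087072/392124679) = 1/(121588937455/392124679) = 392124679/121588937455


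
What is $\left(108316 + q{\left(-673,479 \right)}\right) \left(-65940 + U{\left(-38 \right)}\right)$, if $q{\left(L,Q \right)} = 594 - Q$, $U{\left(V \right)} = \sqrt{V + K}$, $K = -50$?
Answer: $-7149940140 + 216862 i \sqrt{22} \approx -7.1499 \cdot 10^{9} + 1.0172 \cdot 10^{6} i$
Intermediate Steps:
$U{\left(V \right)} = \sqrt{-50 + V}$ ($U{\left(V \right)} = \sqrt{V - 50} = \sqrt{-50 + V}$)
$\left(108316 + q{\left(-673,479 \right)}\right) \left(-65940 + U{\left(-38 \right)}\right) = \left(108316 + \left(594 - 479\right)\right) \left(-65940 + \sqrt{-50 - 38}\right) = \left(108316 + \left(594 - 479\right)\right) \left(-65940 + \sqrt{-88}\right) = \left(108316 + 115\right) \left(-65940 + 2 i \sqrt{22}\right) = 108431 \left(-65940 + 2 i \sqrt{22}\right) = -7149940140 + 216862 i \sqrt{22}$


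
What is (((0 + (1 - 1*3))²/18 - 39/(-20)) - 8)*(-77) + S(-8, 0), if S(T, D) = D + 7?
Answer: 82033/180 ≈ 455.74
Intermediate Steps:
S(T, D) = 7 + D
(((0 + (1 - 1*3))²/18 - 39/(-20)) - 8)*(-77) + S(-8, 0) = (((0 + (1 - 1*3))²/18 - 39/(-20)) - 8)*(-77) + (7 + 0) = (((0 + (1 - 3))²*(1/18) - 39*(-1/20)) - 8)*(-77) + 7 = (((0 - 2)²*(1/18) + 39/20) - 8)*(-77) + 7 = (((-2)²*(1/18) + 39/20) - 8)*(-77) + 7 = ((4*(1/18) + 39/20) - 8)*(-77) + 7 = ((2/9 + 39/20) - 8)*(-77) + 7 = (391/180 - 8)*(-77) + 7 = -1049/180*(-77) + 7 = 80773/180 + 7 = 82033/180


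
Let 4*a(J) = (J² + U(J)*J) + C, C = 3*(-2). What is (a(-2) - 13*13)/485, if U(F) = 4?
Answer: -343/970 ≈ -0.35361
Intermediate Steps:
C = -6
a(J) = -3/2 + J + J²/4 (a(J) = ((J² + 4*J) - 6)/4 = (-6 + J² + 4*J)/4 = -3/2 + J + J²/4)
(a(-2) - 13*13)/485 = ((-3/2 - 2 + (¼)*(-2)²) - 13*13)/485 = ((-3/2 - 2 + (¼)*4) - 169)*(1/485) = ((-3/2 - 2 + 1) - 169)*(1/485) = (-5/2 - 169)*(1/485) = -343/2*1/485 = -343/970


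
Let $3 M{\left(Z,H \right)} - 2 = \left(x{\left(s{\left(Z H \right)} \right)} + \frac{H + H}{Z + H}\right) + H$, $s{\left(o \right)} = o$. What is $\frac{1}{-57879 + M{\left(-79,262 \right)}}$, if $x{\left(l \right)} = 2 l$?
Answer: $- \frac{549}{39302203} \approx -1.3969 \cdot 10^{-5}$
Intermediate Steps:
$M{\left(Z,H \right)} = \frac{2}{3} + \frac{H}{3} + \frac{2 H Z}{3} + \frac{2 H}{3 \left(H + Z\right)}$ ($M{\left(Z,H \right)} = \frac{2}{3} + \frac{\left(2 Z H + \frac{H + H}{Z + H}\right) + H}{3} = \frac{2}{3} + \frac{\left(2 H Z + \frac{2 H}{H + Z}\right) + H}{3} = \frac{2}{3} + \frac{H + 2 H Z + \frac{2 H}{H + Z}}{3} = \frac{2}{3} + \left(\frac{H}{3} + \frac{2 H Z}{3} + \frac{2 H}{3 \left(H + Z\right)}\right) = \frac{2}{3} + \frac{H}{3} + \frac{2 H Z}{3} + \frac{2 H}{3 \left(H + Z\right)}$)
$\frac{1}{-57879 + M{\left(-79,262 \right)}} = \frac{1}{-57879 + \frac{262^{2} + 2 \left(-79\right) + 4 \cdot 262 + 262 \left(-79\right) + 2 \cdot 262 \left(-79\right)^{2} + 2 \left(-79\right) 262^{2}}{3 \left(262 - 79\right)}} = \frac{1}{-57879 + \frac{68644 - 158 + 1048 - 20698 + 2 \cdot 262 \cdot 6241 + 2 \left(-79\right) 68644}{3 \cdot 183}} = \frac{1}{-57879 + \frac{1}{3} \cdot \frac{1}{183} \left(68644 - 158 + 1048 - 20698 + 3270284 - 10845752\right)} = \frac{1}{-57879 + \frac{1}{3} \cdot \frac{1}{183} \left(-7526632\right)} = \frac{1}{-57879 - \frac{7526632}{549}} = \frac{1}{- \frac{39302203}{549}} = - \frac{549}{39302203}$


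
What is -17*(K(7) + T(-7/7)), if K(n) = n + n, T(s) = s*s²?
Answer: -221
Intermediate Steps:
T(s) = s³
K(n) = 2*n
-17*(K(7) + T(-7/7)) = -17*(2*7 + (-7/7)³) = -17*(14 + (-7*⅐)³) = -17*(14 + (-1)³) = -17*(14 - 1) = -17*13 = -221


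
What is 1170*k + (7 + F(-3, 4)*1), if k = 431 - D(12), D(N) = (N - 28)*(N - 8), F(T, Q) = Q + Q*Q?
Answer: 579177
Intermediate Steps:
F(T, Q) = Q + Q**2
D(N) = (-28 + N)*(-8 + N)
k = 495 (k = 431 - (224 + 12**2 - 36*12) = 431 - (224 + 144 - 432) = 431 - 1*(-64) = 431 + 64 = 495)
1170*k + (7 + F(-3, 4)*1) = 1170*495 + (7 + (4*(1 + 4))*1) = 579150 + (7 + (4*5)*1) = 579150 + (7 + 20*1) = 579150 + (7 + 20) = 579150 + 27 = 579177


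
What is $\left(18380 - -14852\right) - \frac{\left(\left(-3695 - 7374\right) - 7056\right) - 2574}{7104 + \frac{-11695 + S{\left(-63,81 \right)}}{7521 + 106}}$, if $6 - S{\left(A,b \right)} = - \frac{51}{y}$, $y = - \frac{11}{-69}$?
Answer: $\frac{2829142155557}{85125604} \approx 33235.0$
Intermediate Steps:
$y = \frac{11}{69}$ ($y = \left(-11\right) \left(- \frac{1}{69}\right) = \frac{11}{69} \approx 0.15942$)
$S{\left(A,b \right)} = \frac{3585}{11}$ ($S{\left(A,b \right)} = 6 - - \frac{51}{\frac{11}{69}} = 6 - \left(-51\right) \frac{69}{11} = 6 - - \frac{3519}{11} = 6 + \frac{3519}{11} = \frac{3585}{11}$)
$\left(18380 - -14852\right) - \frac{\left(\left(-3695 - 7374\right) - 7056\right) - 2574}{7104 + \frac{-11695 + S{\left(-63,81 \right)}}{7521 + 106}} = \left(18380 - -14852\right) - \frac{\left(\left(-3695 - 7374\right) - 7056\right) - 2574}{7104 + \frac{-11695 + \frac{3585}{11}}{7521 + 106}} = \left(18380 + 14852\right) - \frac{\left(-11069 - 7056\right) - 2574}{7104 - \frac{125060}{11 \cdot 7627}} = 33232 - \frac{-18125 - 2574}{7104 - \frac{125060}{83897}} = 33232 - - \frac{20699}{7104 - \frac{125060}{83897}} = 33232 - - \frac{20699}{\frac{595879228}{83897}} = 33232 - \left(-20699\right) \frac{83897}{595879228} = 33232 - - \frac{248083429}{85125604} = 33232 + \frac{248083429}{85125604} = \frac{2829142155557}{85125604}$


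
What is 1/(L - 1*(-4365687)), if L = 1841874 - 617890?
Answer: 1/5589671 ≈ 1.7890e-7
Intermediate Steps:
L = 1223984
1/(L - 1*(-4365687)) = 1/(1223984 - 1*(-4365687)) = 1/(1223984 + 4365687) = 1/5589671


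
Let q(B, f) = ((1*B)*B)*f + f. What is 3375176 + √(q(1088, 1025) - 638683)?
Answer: 3375176 + 3*√134744438 ≈ 3.4100e+6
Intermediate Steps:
q(B, f) = f + f*B² (q(B, f) = (B*B)*f + f = B²*f + f = f*B² + f = f + f*B²)
3375176 + √(q(1088, 1025) - 638683) = 3375176 + √(1025*(1 + 1088²) - 638683) = 3375176 + √(1025*(1 + 1183744) - 638683) = 3375176 + √(1025*1183745 - 638683) = 3375176 + √(1213338625 - 638683) = 3375176 + √1212699942 = 3375176 + 3*√134744438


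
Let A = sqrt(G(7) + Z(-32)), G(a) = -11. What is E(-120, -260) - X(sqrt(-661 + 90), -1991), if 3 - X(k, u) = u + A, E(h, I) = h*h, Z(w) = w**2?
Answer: 12406 + sqrt(1013) ≈ 12438.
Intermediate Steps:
A = sqrt(1013) (A = sqrt(-11 + (-32)**2) = sqrt(-11 + 1024) = sqrt(1013) ≈ 31.828)
E(h, I) = h**2
X(k, u) = 3 - u - sqrt(1013) (X(k, u) = 3 - (u + sqrt(1013)) = 3 + (-u - sqrt(1013)) = 3 - u - sqrt(1013))
E(-120, -260) - X(sqrt(-661 + 90), -1991) = (-120)**2 - (3 - 1*(-1991) - sqrt(1013)) = 14400 - (3 + 1991 - sqrt(1013)) = 14400 - (1994 - sqrt(1013)) = 14400 + (-1994 + sqrt(1013)) = 12406 + sqrt(1013)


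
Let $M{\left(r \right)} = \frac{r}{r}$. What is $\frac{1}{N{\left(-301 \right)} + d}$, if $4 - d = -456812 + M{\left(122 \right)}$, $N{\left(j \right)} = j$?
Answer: $\frac{1}{456514} \approx 2.1905 \cdot 10^{-6}$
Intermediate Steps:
$M{\left(r \right)} = 1$
$d = 456815$ ($d = 4 - \left(-456812 + 1\right) = 4 - -456811 = 4 + 456811 = 456815$)
$\frac{1}{N{\left(-301 \right)} + d} = \frac{1}{-301 + 456815} = \frac{1}{456514}$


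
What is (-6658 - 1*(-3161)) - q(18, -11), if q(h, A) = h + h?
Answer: -3533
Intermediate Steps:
q(h, A) = 2*h
(-6658 - 1*(-3161)) - q(18, -11) = (-6658 - 1*(-3161)) - 2*18 = (-6658 + 3161) - 1*36 = -3497 - 36 = -3533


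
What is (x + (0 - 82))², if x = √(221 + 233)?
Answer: (-82 + √454)² ≈ 3683.6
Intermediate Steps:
x = √454 ≈ 21.307
(x + (0 - 82))² = (√454 + (0 - 82))² = (√454 - 82)² = (-82 + √454)²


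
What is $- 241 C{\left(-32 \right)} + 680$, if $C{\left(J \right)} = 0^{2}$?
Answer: $680$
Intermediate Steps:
$C{\left(J \right)} = 0$
$- 241 C{\left(-32 \right)} + 680 = \left(-241\right) 0 + 680 = 0 + 680 = 680$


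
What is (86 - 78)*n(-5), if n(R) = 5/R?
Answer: -8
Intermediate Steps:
(86 - 78)*n(-5) = (86 - 78)*(5/(-5)) = 8*(5*(-1/5)) = 8*(-1) = -8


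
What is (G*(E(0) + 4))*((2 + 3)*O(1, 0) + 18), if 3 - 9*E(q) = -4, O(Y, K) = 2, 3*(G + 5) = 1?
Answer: -16856/27 ≈ -624.30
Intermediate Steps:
G = -14/3 (G = -5 + (⅓)*1 = -5 + ⅓ = -14/3 ≈ -4.6667)
E(q) = 7/9 (E(q) = ⅓ - ⅑*(-4) = ⅓ + 4/9 = 7/9)
(G*(E(0) + 4))*((2 + 3)*O(1, 0) + 18) = (-14*(7/9 + 4)/3)*((2 + 3)*2 + 18) = (-14/3*43/9)*(5*2 + 18) = -602*(10 + 18)/27 = -602/27*28 = -16856/27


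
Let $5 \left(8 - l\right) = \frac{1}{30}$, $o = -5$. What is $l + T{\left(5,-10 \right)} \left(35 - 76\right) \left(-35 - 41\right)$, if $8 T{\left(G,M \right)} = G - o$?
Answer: $\frac{585449}{150} \approx 3903.0$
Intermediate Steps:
$T{\left(G,M \right)} = \frac{5}{8} + \frac{G}{8}$ ($T{\left(G,M \right)} = \frac{G - -5}{8} = \frac{G + 5}{8} = \frac{5 + G}{8} = \frac{5}{8} + \frac{G}{8}$)
$l = \frac{1199}{150}$ ($l = 8 - \frac{1}{5 \cdot 30} = 8 - \frac{1}{150} = \frac{1199}{150} \approx 7.9933$)
$l + T{\left(5,-10 \right)} \left(35 - 76\right) \left(-35 - 41\right) = \frac{1199}{150} + \left(\frac{5}{8} + \frac{1}{8} \cdot 5\right) \left(35 - 76\right) \left(-35 - 41\right) = \frac{1199}{150} + \left(\frac{5}{8} + \frac{5}{8}\right) \left(\left(-41\right) \left(-76\right)\right) = \frac{1199}{150} + \frac{5}{4} \cdot 3116 = \frac{1199}{150} + 3895 = \frac{585449}{150}$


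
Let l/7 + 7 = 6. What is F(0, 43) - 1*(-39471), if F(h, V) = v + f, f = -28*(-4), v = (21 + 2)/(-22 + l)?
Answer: 1147884/29 ≈ 39582.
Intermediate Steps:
l = -7 (l = -49 + 7*6 = -49 + 42 = -7)
v = -23/29 (v = (21 + 2)/(-22 - 7) = 23/(-29) = 23*(-1/29) = -23/29 ≈ -0.79310)
f = 112
F(h, V) = 3225/29 (F(h, V) = -23/29 + 112 = 3225/29)
F(0, 43) - 1*(-39471) = 3225/29 - 1*(-39471) = 3225/29 + 39471 = 1147884/29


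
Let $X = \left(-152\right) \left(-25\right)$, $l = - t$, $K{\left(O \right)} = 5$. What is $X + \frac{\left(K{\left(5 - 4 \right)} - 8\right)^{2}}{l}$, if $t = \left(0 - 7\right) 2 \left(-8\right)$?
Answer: $\frac{425591}{112} \approx 3799.9$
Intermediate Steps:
$t = 112$ ($t = \left(-7\right) 2 \left(-8\right) = \left(-14\right) \left(-8\right) = 112$)
$l = -112$ ($l = \left(-1\right) 112 = -112$)
$X = 3800$
$X + \frac{\left(K{\left(5 - 4 \right)} - 8\right)^{2}}{l} = 3800 + \frac{\left(5 - 8\right)^{2}}{-112} = 3800 + \left(-3\right)^{2} \left(- \frac{1}{112}\right) = 3800 + 9 \left(- \frac{1}{112}\right) = 3800 - \frac{9}{112} = \frac{425591}{112}$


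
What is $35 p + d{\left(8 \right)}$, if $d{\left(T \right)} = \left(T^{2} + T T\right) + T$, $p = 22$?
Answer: $906$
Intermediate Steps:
$d{\left(T \right)} = T + 2 T^{2}$ ($d{\left(T \right)} = \left(T^{2} + T^{2}\right) + T = 2 T^{2} + T = T + 2 T^{2}$)
$35 p + d{\left(8 \right)} = 35 \cdot 22 + 8 \left(1 + 2 \cdot 8\right) = 770 + 8 \left(1 + 16\right) = 770 + 8 \cdot 17 = 770 + 136 = 906$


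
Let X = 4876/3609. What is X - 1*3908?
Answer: -14099096/3609 ≈ -3906.6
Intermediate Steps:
X = 4876/3609 (X = 4876*(1/3609) = 4876/3609 ≈ 1.3511)
X - 1*3908 = 4876/3609 - 1*3908 = 4876/3609 - 3908 = -14099096/3609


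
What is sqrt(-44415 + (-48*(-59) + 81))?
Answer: I*sqrt(41502) ≈ 203.72*I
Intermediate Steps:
sqrt(-44415 + (-48*(-59) + 81)) = sqrt(-44415 + (2832 + 81)) = sqrt(-44415 + 2913) = sqrt(-41502) = I*sqrt(41502)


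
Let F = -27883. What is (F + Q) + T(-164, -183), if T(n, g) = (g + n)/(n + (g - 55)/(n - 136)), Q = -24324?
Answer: -1278027517/24481 ≈ -52205.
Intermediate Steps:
T(n, g) = (g + n)/(n + (-55 + g)/(-136 + n))
(F + Q) + T(-164, -183) = (-27883 - 24324) + ((-164)**2 - 136*(-183) - 136*(-164) - 183*(-164))/(-55 - 183 + (-164)**2 - 136*(-164)) = -52207 + (26896 + 24888 + 22304 + 30012)/(-55 - 183 + 26896 + 22304) = -52207 + 104100/48962 = -52207 + (1/48962)*104100 = -52207 + 52050/24481 = -1278027517/24481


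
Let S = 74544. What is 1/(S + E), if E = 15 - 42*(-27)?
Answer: 1/75693 ≈ 1.3211e-5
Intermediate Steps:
E = 1149 (E = 15 + 1134 = 1149)
1/(S + E) = 1/(74544 + 1149) = 1/75693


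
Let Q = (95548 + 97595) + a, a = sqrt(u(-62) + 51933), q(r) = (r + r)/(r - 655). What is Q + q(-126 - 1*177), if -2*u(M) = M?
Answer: 92515800/479 + 2*sqrt(12991) ≈ 1.9337e+5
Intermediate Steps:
u(M) = -M/2
q(r) = 2*r/(-655 + r) (q(r) = (2*r)/(-655 + r) = 2*r/(-655 + r))
a = 2*sqrt(12991) (a = sqrt(-1/2*(-62) + 51933) = sqrt(31 + 51933) = sqrt(51964) = 2*sqrt(12991) ≈ 227.96)
Q = 193143 + 2*sqrt(12991) (Q = (95548 + 97595) + 2*sqrt(12991) = 193143 + 2*sqrt(12991) ≈ 1.9337e+5)
Q + q(-126 - 1*177) = (193143 + 2*sqrt(12991)) + 2*(-126 - 1*177)/(-655 + (-126 - 1*177)) = (193143 + 2*sqrt(12991)) + 2*(-126 - 177)/(-655 + (-126 - 177)) = (193143 + 2*sqrt(12991)) + 2*(-303)/(-655 - 303) = (193143 + 2*sqrt(12991)) + 2*(-303)/(-958) = (193143 + 2*sqrt(12991)) + 2*(-303)*(-1/958) = (193143 + 2*sqrt(12991)) + 303/479 = 92515800/479 + 2*sqrt(12991)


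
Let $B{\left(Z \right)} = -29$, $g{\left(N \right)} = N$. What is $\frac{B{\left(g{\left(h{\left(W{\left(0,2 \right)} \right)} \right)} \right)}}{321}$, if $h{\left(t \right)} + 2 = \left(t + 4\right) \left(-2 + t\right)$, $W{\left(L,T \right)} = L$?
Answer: $- \frac{29}{321} \approx -0.090343$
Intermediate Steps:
$h{\left(t \right)} = -2 + \left(-2 + t\right) \left(4 + t\right)$ ($h{\left(t \right)} = -2 + \left(t + 4\right) \left(-2 + t\right) = -2 + \left(4 + t\right) \left(-2 + t\right) = -2 + \left(-2 + t\right) \left(4 + t\right)$)
$\frac{B{\left(g{\left(h{\left(W{\left(0,2 \right)} \right)} \right)} \right)}}{321} = - \frac{29}{321}$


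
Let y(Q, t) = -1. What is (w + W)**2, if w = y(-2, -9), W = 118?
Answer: 13689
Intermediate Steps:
w = -1
(w + W)**2 = (-1 + 118)**2 = 117**2 = 13689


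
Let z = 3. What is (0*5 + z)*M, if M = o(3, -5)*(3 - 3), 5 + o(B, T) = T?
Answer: 0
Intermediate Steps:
o(B, T) = -5 + T
M = 0 (M = (-5 - 5)*(3 - 3) = -10*0 = 0)
(0*5 + z)*M = (0*5 + 3)*0 = (0 + 3)*0 = 3*0 = 0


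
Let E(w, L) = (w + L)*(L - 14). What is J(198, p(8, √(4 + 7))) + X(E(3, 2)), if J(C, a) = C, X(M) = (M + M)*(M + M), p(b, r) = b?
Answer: 14598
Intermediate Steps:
E(w, L) = (-14 + L)*(L + w) (E(w, L) = (L + w)*(-14 + L) = (-14 + L)*(L + w))
X(M) = 4*M² (X(M) = (2*M)*(2*M) = 4*M²)
J(198, p(8, √(4 + 7))) + X(E(3, 2)) = 198 + 4*(2² - 14*2 - 14*3 + 2*3)² = 198 + 4*(4 - 28 - 42 + 6)² = 198 + 4*(-60)² = 198 + 4*3600 = 198 + 14400 = 14598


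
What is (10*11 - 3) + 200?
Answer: 307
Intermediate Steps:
(10*11 - 3) + 200 = (110 - 3) + 200 = 107 + 200 = 307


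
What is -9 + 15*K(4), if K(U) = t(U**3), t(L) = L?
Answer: 951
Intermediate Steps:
K(U) = U**3
-9 + 15*K(4) = -9 + 15*4**3 = -9 + 15*64 = -9 + 960 = 951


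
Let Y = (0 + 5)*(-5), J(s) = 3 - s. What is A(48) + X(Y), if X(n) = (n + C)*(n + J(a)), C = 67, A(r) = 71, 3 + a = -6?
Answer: -475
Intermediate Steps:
a = -9 (a = -3 - 6 = -9)
Y = -25 (Y = 5*(-5) = -25)
X(n) = (12 + n)*(67 + n) (X(n) = (n + 67)*(n + (3 - 1*(-9))) = (67 + n)*(n + (3 + 9)) = (67 + n)*(n + 12) = (67 + n)*(12 + n) = (12 + n)*(67 + n))
A(48) + X(Y) = 71 + (804 + (-25)**2 + 79*(-25)) = 71 + (804 + 625 - 1975) = 71 - 546 = -475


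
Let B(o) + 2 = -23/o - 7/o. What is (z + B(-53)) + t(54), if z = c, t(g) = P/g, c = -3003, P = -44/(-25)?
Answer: -107482459/35775 ≈ -3004.4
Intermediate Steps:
P = 44/25 (P = -44*(-1/25) = 44/25 ≈ 1.7600)
t(g) = 44/(25*g)
z = -3003
B(o) = -2 - 30/o (B(o) = -2 + (-23/o - 7/o) = -2 - 30/o)
(z + B(-53)) + t(54) = (-3003 + (-2 - 30/(-53))) + (44/25)/54 = (-3003 + (-2 - 30*(-1/53))) + (44/25)*(1/54) = (-3003 + (-2 + 30/53)) + 22/675 = (-3003 - 76/53) + 22/675 = -159235/53 + 22/675 = -107482459/35775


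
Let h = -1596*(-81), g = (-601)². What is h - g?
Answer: -231925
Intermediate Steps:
g = 361201
h = 129276
h - g = 129276 - 1*361201 = 129276 - 361201 = -231925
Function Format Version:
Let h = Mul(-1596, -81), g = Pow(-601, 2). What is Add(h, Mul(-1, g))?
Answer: -231925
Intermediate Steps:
g = 361201
h = 129276
Add(h, Mul(-1, g)) = Add(129276, Mul(-1, 361201)) = Add(129276, -361201) = -231925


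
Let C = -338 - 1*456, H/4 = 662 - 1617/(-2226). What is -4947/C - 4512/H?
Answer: 252584811/55777706 ≈ 4.5284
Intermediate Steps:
H = 140498/53 (H = 4*(662 - 1617/(-2226)) = 4*(662 - 1617*(-1)/2226) = 4*(662 - 1*(-77/106)) = 4*(662 + 77/106) = 4*(70249/106) = 140498/53 ≈ 2650.9)
C = -794 (C = -338 - 456 = -794)
-4947/C - 4512/H = -4947/(-794) - 4512/140498/53 = -4947*(-1/794) - 4512*53/140498 = 4947/794 - 119568/70249 = 252584811/55777706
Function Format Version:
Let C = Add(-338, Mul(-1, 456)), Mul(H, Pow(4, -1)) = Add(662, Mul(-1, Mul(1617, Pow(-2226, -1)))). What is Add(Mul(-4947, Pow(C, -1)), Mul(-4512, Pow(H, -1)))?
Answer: Rational(252584811, 55777706) ≈ 4.5284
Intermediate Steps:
H = Rational(140498, 53) (H = Mul(4, Add(662, Mul(-1, Mul(1617, Pow(-2226, -1))))) = Mul(4, Add(662, Mul(-1, Mul(1617, Rational(-1, 2226))))) = Mul(4, Add(662, Mul(-1, Rational(-77, 106)))) = Mul(4, Add(662, Rational(77, 106))) = Mul(4, Rational(70249, 106)) = Rational(140498, 53) ≈ 2650.9)
C = -794 (C = Add(-338, -456) = -794)
Add(Mul(-4947, Pow(C, -1)), Mul(-4512, Pow(H, -1))) = Add(Mul(-4947, Pow(-794, -1)), Mul(-4512, Pow(Rational(140498, 53), -1))) = Add(Mul(-4947, Rational(-1, 794)), Mul(-4512, Rational(53, 140498))) = Add(Rational(4947, 794), Rational(-119568, 70249)) = Rational(252584811, 55777706)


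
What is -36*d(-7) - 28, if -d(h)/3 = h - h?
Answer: -28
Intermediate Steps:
d(h) = 0 (d(h) = -3*(h - h) = -3*0 = 0)
-36*d(-7) - 28 = -36*0 - 28 = 0 - 28 = -28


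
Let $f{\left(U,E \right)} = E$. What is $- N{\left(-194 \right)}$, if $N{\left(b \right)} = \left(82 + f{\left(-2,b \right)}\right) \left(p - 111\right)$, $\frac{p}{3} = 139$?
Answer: $34272$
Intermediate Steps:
$p = 417$ ($p = 3 \cdot 139 = 417$)
$N{\left(b \right)} = 25092 + 306 b$ ($N{\left(b \right)} = \left(82 + b\right) \left(417 - 111\right) = \left(82 + b\right) 306 = 25092 + 306 b$)
$- N{\left(-194 \right)} = - (25092 + 306 \left(-194\right)) = - (25092 - 59364) = \left(-1\right) \left(-34272\right) = 34272$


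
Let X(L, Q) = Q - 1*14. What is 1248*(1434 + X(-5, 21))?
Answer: 1798368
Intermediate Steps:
X(L, Q) = -14 + Q (X(L, Q) = Q - 14 = -14 + Q)
1248*(1434 + X(-5, 21)) = 1248*(1434 + (-14 + 21)) = 1248*(1434 + 7) = 1248*1441 = 1798368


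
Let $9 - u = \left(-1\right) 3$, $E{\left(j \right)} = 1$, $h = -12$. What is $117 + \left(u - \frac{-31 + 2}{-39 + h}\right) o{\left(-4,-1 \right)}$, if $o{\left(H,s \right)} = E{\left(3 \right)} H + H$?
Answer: $\frac{1303}{51} \approx 25.549$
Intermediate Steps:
$o{\left(H,s \right)} = 2 H$ ($o{\left(H,s \right)} = 1 H + H = H + H = 2 H$)
$u = 12$ ($u = 9 - \left(-1\right) 3 = 9 - -3 = 9 + 3 = 12$)
$117 + \left(u - \frac{-31 + 2}{-39 + h}\right) o{\left(-4,-1 \right)} = 117 + \left(12 - \frac{-31 + 2}{-39 - 12}\right) 2 \left(-4\right) = 117 + \left(12 - - \frac{29}{-51}\right) \left(-8\right) = 117 + \left(12 - \left(-29\right) \left(- \frac{1}{51}\right)\right) \left(-8\right) = 117 + \left(12 - \frac{29}{51}\right) \left(-8\right) = 117 + \frac{583}{51} \left(-8\right) = 117 - \frac{4664}{51} = \frac{1303}{51}$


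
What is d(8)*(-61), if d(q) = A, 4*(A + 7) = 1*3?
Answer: 1525/4 ≈ 381.25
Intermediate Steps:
A = -25/4 (A = -7 + (1*3)/4 = -7 + (¼)*3 = -7 + ¾ = -25/4 ≈ -6.2500)
d(q) = -25/4
d(8)*(-61) = -25/4*(-61) = 1525/4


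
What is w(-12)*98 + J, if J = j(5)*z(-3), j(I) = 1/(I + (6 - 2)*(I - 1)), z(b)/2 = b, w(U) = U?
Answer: -8234/7 ≈ -1176.3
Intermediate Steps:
z(b) = 2*b
j(I) = 1/(-4 + 5*I) (j(I) = 1/(I + 4*(-1 + I)) = 1/(I + (-4 + 4*I)) = 1/(-4 + 5*I))
J = -2/7 (J = (2*(-3))/(-4 + 5*5) = -6/(-4 + 25) = -6/21 = (1/21)*(-6) = -2/7 ≈ -0.28571)
w(-12)*98 + J = -12*98 - 2/7 = -1176 - 2/7 = -8234/7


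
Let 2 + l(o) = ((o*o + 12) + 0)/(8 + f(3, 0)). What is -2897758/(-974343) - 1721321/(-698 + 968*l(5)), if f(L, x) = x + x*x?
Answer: -1671816499109/1795714149 ≈ -931.00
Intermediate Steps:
f(L, x) = x + x**2
l(o) = -1/2 + o**2/8 (l(o) = -2 + ((o*o + 12) + 0)/(8 + 0*(1 + 0)) = -2 + ((o**2 + 12) + 0)/(8 + 0*1) = -2 + ((12 + o**2) + 0)/(8 + 0) = -2 + (12 + o**2)/8 = -2 + (12 + o**2)*(1/8) = -2 + (3/2 + o**2/8) = -1/2 + o**2/8)
-2897758/(-974343) - 1721321/(-698 + 968*l(5)) = -2897758/(-974343) - 1721321/(-698 + 968*(-1/2 + (1/8)*5**2)) = -2897758*(-1/974343) - 1721321/(-698 + 968*(-1/2 + (1/8)*25)) = 2897758/974343 - 1721321/(-698 + 968*(-1/2 + 25/8)) = 2897758/974343 - 1721321/(-698 + 968*(21/8)) = 2897758/974343 - 1721321/(-698 + 2541) = 2897758/974343 - 1721321/1843 = -1671816499109/1795714149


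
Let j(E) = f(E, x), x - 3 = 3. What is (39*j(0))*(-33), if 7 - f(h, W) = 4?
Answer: -3861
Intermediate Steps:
x = 6 (x = 3 + 3 = 6)
f(h, W) = 3 (f(h, W) = 7 - 1*4 = 7 - 4 = 3)
j(E) = 3
(39*j(0))*(-33) = (39*3)*(-33) = 117*(-33) = -3861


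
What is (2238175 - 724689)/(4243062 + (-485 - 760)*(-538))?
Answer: 756743/2456436 ≈ 0.30807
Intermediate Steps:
(2238175 - 724689)/(4243062 + (-485 - 760)*(-538)) = 1513486/(4243062 - 1245*(-538)) = 1513486/(4243062 + 669810) = 1513486/4912872 = 1513486*(1/4912872) = 756743/2456436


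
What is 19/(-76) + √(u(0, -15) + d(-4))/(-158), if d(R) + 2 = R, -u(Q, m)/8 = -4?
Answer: -¼ - √26/158 ≈ -0.28227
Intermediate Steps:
u(Q, m) = 32 (u(Q, m) = -8*(-4) = 32)
d(R) = -2 + R
19/(-76) + √(u(0, -15) + d(-4))/(-158) = 19/(-76) + √(32 + (-2 - 4))/(-158) = 19*(-1/76) + √(32 - 6)*(-1/158) = -¼ + √26*(-1/158) = -¼ - √26/158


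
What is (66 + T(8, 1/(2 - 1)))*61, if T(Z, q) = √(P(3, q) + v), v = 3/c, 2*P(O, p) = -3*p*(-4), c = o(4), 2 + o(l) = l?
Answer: 4026 + 61*√30/2 ≈ 4193.1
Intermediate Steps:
o(l) = -2 + l
c = 2 (c = -2 + 4 = 2)
P(O, p) = 6*p (P(O, p) = (-3*p*(-4))/2 = (12*p)/2 = 6*p)
v = 3/2 ≈ 1.5000
T(Z, q) = √(3/2 + 6*q) (T(Z, q) = √(6*q + 3/2) = √(3/2 + 6*q))
(66 + T(8, 1/(2 - 1)))*61 = (66 + √(6 + 24/(2 - 1))/2)*61 = (66 + √(6 + 24/1)/2)*61 = (66 + √(6 + 24*1)/2)*61 = (66 + √(6 + 24)/2)*61 = (66 + √30/2)*61 = 4026 + 61*√30/2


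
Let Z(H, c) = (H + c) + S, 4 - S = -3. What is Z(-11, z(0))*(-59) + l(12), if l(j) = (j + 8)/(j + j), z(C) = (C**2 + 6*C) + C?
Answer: 1421/6 ≈ 236.83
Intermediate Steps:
S = 7 (S = 4 - 1*(-3) = 4 + 3 = 7)
z(C) = C**2 + 7*C
Z(H, c) = 7 + H + c (Z(H, c) = (H + c) + 7 = 7 + H + c)
l(j) = (8 + j)/(2*j) (l(j) = (8 + j)/((2*j)) = (8 + j)*(1/(2*j)) = (8 + j)/(2*j))
Z(-11, z(0))*(-59) + l(12) = (7 - 11 + 0*(7 + 0))*(-59) + (1/2)*(8 + 12)/12 = (7 - 11 + 0*7)*(-59) + (1/2)*(1/12)*20 = (7 - 11 + 0)*(-59) + 5/6 = -4*(-59) + 5/6 = 236 + 5/6 = 1421/6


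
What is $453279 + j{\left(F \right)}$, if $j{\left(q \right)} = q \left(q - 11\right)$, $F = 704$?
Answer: $941151$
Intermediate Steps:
$j{\left(q \right)} = q \left(-11 + q\right)$
$453279 + j{\left(F \right)} = 453279 + 704 \left(-11 + 704\right) = 453279 + 704 \cdot 693 = 453279 + 487872 = 941151$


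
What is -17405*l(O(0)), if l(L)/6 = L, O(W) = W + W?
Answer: 0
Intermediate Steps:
O(W) = 2*W
l(L) = 6*L
-17405*l(O(0)) = -17405*6*(2*0) = -17405*6*0 = -17405*0 = 0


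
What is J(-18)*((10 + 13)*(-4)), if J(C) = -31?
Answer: 2852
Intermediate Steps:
J(-18)*((10 + 13)*(-4)) = -31*(10 + 13)*(-4) = -713*(-4) = -31*(-92) = 2852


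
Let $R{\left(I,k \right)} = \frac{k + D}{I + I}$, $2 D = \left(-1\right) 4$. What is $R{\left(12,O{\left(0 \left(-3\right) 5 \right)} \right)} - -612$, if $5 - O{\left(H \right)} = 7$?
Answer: $\frac{3671}{6} \approx 611.83$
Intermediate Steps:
$D = -2$ ($D = \frac{\left(-1\right) 4}{2} = \frac{1}{2} \left(-4\right) = -2$)
$O{\left(H \right)} = -2$ ($O{\left(H \right)} = 5 - 7 = -2$)
$R{\left(I,k \right)} = \frac{-2 + k}{2 I}$ ($R{\left(I,k \right)} = \frac{k - 2}{I + I} = \frac{-2 + k}{2 I}$)
$R{\left(12,O{\left(0 \left(-3\right) 5 \right)} \right)} - -612 = \frac{-2 - 2}{2 \cdot 12} - -612 = \frac{1}{2} \cdot \frac{1}{12} \left(-4\right) + 612 = - \frac{1}{6} + 612 = \frac{3671}{6}$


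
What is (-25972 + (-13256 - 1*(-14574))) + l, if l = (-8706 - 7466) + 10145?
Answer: -30681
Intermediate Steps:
l = -6027 (l = -16172 + 10145 = -6027)
(-25972 + (-13256 - 1*(-14574))) + l = (-25972 + (-13256 - 1*(-14574))) - 6027 = (-25972 + (-13256 + 14574)) - 6027 = (-25972 + 1318) - 6027 = -24654 - 6027 = -30681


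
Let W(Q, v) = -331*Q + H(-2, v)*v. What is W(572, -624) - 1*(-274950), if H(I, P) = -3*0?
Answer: 85618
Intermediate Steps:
H(I, P) = 0
W(Q, v) = -331*Q (W(Q, v) = -331*Q + 0*v = -331*Q + 0 = -331*Q)
W(572, -624) - 1*(-274950) = -331*572 - 1*(-274950) = -189332 + 274950 = 85618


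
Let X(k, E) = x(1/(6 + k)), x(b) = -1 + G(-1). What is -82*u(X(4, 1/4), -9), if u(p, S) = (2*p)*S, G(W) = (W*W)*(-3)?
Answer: -5904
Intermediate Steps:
G(W) = -3*W² (G(W) = W²*(-3) = -3*W²)
x(b) = -4 (x(b) = -1 - 3*(-1)² = -1 - 3*1 = -1 - 3 = -4)
X(k, E) = -4
u(p, S) = 2*S*p
-82*u(X(4, 1/4), -9) = -164*(-9)*(-4) = -82*72 = -5904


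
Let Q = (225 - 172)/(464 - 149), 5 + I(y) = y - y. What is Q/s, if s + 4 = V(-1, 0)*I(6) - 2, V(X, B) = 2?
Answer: -53/5040 ≈ -0.010516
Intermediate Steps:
I(y) = -5 (I(y) = -5 + (y - y) = -5 + 0 = -5)
Q = 53/315 ≈ 0.16825
s = -16 (s = -4 + (2*(-5) - 2) = -4 + (-10 - 2) = -4 - 12 = -16)
Q/s = (53/315)/(-16) = (53/315)*(-1/16) = -53/5040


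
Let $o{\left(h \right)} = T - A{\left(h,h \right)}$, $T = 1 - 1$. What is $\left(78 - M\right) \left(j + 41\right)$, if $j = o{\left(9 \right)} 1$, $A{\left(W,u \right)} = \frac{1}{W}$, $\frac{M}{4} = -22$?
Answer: $\frac{61088}{9} \approx 6787.6$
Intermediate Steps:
$M = -88$ ($M = 4 \left(-22\right) = -88$)
$T = 0$ ($T = 1 - 1 = 0$)
$o{\left(h \right)} = - \frac{1}{h}$ ($o{\left(h \right)} = 0 - \frac{1}{h} = - \frac{1}{h}$)
$j = - \frac{1}{9}$ ($j = - \frac{1}{9} \cdot 1 = \left(-1\right) \frac{1}{9} \cdot 1 = \left(- \frac{1}{9}\right) 1 = - \frac{1}{9} \approx -0.11111$)
$\left(78 - M\right) \left(j + 41\right) = \left(78 - -88\right) \left(- \frac{1}{9} + 41\right) = \left(78 + 88\right) \frac{368}{9} = 166 \cdot \frac{368}{9} = \frac{61088}{9}$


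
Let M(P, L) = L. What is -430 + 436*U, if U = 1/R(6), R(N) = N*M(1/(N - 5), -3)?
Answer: -4088/9 ≈ -454.22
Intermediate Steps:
R(N) = -3*N (R(N) = N*(-3) = -3*N)
U = -1/18 (U = 1/(-3*6) = 1/(-18) = -1/18 ≈ -0.055556)
-430 + 436*U = -430 + 436*(-1/18) = -430 - 218/9 = -4088/9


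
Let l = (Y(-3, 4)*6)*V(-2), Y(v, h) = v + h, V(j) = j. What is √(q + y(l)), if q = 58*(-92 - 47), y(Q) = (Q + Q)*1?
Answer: I*√8086 ≈ 89.922*I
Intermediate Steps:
Y(v, h) = h + v
l = -12 (l = ((4 - 3)*6)*(-2) = (1*6)*(-2) = 6*(-2) = -12)
y(Q) = 2*Q (y(Q) = (2*Q)*1 = 2*Q)
q = -8062 (q = 58*(-139) = -8062)
√(q + y(l)) = √(-8062 + 2*(-12)) = √(-8062 - 24) = √(-8086) = I*√8086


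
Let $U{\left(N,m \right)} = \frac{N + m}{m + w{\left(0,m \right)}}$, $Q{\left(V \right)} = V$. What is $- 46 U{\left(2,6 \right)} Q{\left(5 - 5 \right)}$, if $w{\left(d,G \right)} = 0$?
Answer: $0$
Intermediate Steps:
$U{\left(N,m \right)} = \frac{N + m}{m}$ ($U{\left(N,m \right)} = \frac{N + m}{m + 0} = \frac{N + m}{m}$)
$- 46 U{\left(2,6 \right)} Q{\left(5 - 5 \right)} = - 46 \frac{2 + 6}{6} \left(5 - 5\right) = - 46 \cdot \frac{1}{6} \cdot 8 \left(5 - 5\right) = \left(-46\right) \frac{4}{3} \cdot 0 = \left(- \frac{184}{3}\right) 0 = 0$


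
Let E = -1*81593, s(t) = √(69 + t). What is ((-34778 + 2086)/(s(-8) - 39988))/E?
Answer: -1307287696/130470477492219 - 32692*√61/130470477492219 ≈ -1.0022e-5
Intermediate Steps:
E = -81593
((-34778 + 2086)/(s(-8) - 39988))/E = ((-34778 + 2086)/(√(69 - 8) - 39988))/(-81593) = -32692/(√61 - 39988)*(-1/81593) = -32692/(-39988 + √61)*(-1/81593) = 32692/(81593*(-39988 + √61))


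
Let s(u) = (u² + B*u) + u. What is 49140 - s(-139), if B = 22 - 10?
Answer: 31626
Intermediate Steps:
B = 12
s(u) = u² + 13*u (s(u) = (u² + 12*u) + u = u² + 13*u)
49140 - s(-139) = 49140 - (-139)*(13 - 139) = 49140 - (-139)*(-126) = 49140 - 1*17514 = 49140 - 17514 = 31626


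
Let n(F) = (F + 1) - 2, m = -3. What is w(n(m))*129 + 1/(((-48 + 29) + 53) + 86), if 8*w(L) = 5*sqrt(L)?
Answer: 1/120 + 645*I/4 ≈ 0.0083333 + 161.25*I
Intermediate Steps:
n(F) = -1 + F (n(F) = (1 + F) - 2 = -1 + F)
w(L) = 5*sqrt(L)/8 (w(L) = (5*sqrt(L))/8 = 5*sqrt(L)/8)
w(n(m))*129 + 1/(((-48 + 29) + 53) + 86) = (5*sqrt(-1 - 3)/8)*129 + 1/(((-48 + 29) + 53) + 86) = (5*sqrt(-4)/8)*129 + 1/((-19 + 53) + 86) = (5*(2*I)/8)*129 + 1/(34 + 86) = (5*I/4)*129 + 1/120 = 645*I/4 + 1/120 = 1/120 + 645*I/4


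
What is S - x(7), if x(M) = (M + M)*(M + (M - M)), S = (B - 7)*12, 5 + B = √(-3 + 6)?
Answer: -242 + 12*√3 ≈ -221.22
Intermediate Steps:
B = -5 + √3 (B = -5 + √(-3 + 6) = -5 + √3 ≈ -3.2679)
S = -144 + 12*√3 (S = ((-5 + √3) - 7)*12 = (-12 + √3)*12 = -144 + 12*√3 ≈ -123.22)
x(M) = 2*M² (x(M) = (2*M)*(M + 0) = (2*M)*M = 2*M²)
S - x(7) = (-144 + 12*√3) - 2*7² = (-144 + 12*√3) - 2*49 = (-144 + 12*√3) - 1*98 = (-144 + 12*√3) - 98 = -242 + 12*√3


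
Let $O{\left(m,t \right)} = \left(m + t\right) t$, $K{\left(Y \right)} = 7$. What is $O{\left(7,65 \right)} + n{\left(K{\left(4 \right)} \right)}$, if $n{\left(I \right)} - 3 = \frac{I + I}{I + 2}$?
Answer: $\frac{42161}{9} \approx 4684.6$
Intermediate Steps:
$n{\left(I \right)} = 3 + \frac{2 I}{2 + I}$ ($n{\left(I \right)} = 3 + \frac{I + I}{I + 2} = 3 + \frac{2 I}{2 + I}$)
$O{\left(m,t \right)} = t \left(m + t\right)$
$O{\left(7,65 \right)} + n{\left(K{\left(4 \right)} \right)} = 65 \left(7 + 65\right) + \frac{6 + 5 \cdot 7}{2 + 7} = 65 \cdot 72 + \frac{6 + 35}{9} = 4680 + \frac{1}{9} \cdot 41 = 4680 + \frac{41}{9} = \frac{42161}{9}$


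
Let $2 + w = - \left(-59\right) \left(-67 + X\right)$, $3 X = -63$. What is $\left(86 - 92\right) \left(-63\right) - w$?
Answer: $5572$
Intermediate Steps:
$X = -21$ ($X = \frac{1}{3} \left(-63\right) = -21$)
$w = -5194$ ($w = -2 - - 59 \left(-67 - 21\right) = -2 - \left(-59\right) \left(-88\right) = -2 - 5192 = -5194$)
$\left(86 - 92\right) \left(-63\right) - w = \left(86 - 92\right) \left(-63\right) - -5194 = \left(-6\right) \left(-63\right) + 5194 = 378 + 5194 = 5572$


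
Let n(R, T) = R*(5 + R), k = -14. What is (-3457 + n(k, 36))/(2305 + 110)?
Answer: -3331/2415 ≈ -1.3793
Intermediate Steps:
(-3457 + n(k, 36))/(2305 + 110) = (-3457 - 14*(5 - 14))/(2305 + 110) = (-3457 - 14*(-9))/2415 = (-3457 + 126)*(1/2415) = -3331*1/2415 = -3331/2415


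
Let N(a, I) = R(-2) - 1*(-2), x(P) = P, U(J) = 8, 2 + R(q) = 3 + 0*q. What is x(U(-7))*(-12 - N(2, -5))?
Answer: -120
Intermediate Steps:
R(q) = 1 (R(q) = -2 + (3 + 0*q) = -2 + (3 + 0) = -2 + 3 = 1)
N(a, I) = 3 (N(a, I) = 1 - 1*(-2) = 1 + 2 = 3)
x(U(-7))*(-12 - N(2, -5)) = 8*(-12 - 1*3) = 8*(-12 - 3) = 8*(-15) = -120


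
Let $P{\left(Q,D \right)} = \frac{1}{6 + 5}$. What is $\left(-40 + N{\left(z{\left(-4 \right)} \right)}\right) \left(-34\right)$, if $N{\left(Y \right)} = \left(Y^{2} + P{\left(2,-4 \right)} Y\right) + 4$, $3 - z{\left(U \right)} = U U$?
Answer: $- \frac{49300}{11} \approx -4481.8$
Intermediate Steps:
$P{\left(Q,D \right)} = \frac{1}{11}$
$z{\left(U \right)} = 3 - U^{2}$ ($z{\left(U \right)} = 3 - U U = 3 - U^{2}$)
$N{\left(Y \right)} = 4 + Y^{2} + \frac{Y}{11}$ ($N{\left(Y \right)} = \left(Y^{2} + \frac{Y}{11}\right) + 4 = 4 + Y^{2} + \frac{Y}{11}$)
$\left(-40 + N{\left(z{\left(-4 \right)} \right)}\right) \left(-34\right) = \left(-40 + \left(4 + \left(3 - \left(-4\right)^{2}\right)^{2} + \frac{3 - \left(-4\right)^{2}}{11}\right)\right) \left(-34\right) = \left(-40 + \left(4 + \left(3 - 16\right)^{2} + \frac{3 - 16}{11}\right)\right) \left(-34\right) = \left(-40 + \left(4 + \left(-13\right)^{2} + \frac{1}{11} \left(-13\right)\right)\right) \left(-34\right) = \left(-40 + \left(4 + 169 - \frac{13}{11}\right)\right) \left(-34\right) = \left(-40 + \frac{1890}{11}\right) \left(-34\right) = \frac{1450}{11} \left(-34\right) = - \frac{49300}{11}$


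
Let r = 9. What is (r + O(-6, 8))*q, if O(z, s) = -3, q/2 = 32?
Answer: 384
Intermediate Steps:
q = 64 (q = 2*32 = 64)
(r + O(-6, 8))*q = (9 - 3)*64 = 6*64 = 384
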